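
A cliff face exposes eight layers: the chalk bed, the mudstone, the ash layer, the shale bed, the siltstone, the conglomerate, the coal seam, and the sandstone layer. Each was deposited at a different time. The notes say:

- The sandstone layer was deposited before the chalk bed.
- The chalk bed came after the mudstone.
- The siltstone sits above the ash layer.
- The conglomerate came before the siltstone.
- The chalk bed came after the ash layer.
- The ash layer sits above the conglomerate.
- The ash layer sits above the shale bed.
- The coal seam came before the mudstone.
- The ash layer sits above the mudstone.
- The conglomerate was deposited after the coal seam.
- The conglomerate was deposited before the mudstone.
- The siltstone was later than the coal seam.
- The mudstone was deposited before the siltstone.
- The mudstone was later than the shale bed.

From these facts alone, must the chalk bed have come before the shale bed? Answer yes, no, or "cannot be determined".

no

Tracing the constraints gives the shale bed → the mudstone → the chalk bed, so the shale bed must come before the chalk bed.
That means the chalk bed cannot be before the shale bed.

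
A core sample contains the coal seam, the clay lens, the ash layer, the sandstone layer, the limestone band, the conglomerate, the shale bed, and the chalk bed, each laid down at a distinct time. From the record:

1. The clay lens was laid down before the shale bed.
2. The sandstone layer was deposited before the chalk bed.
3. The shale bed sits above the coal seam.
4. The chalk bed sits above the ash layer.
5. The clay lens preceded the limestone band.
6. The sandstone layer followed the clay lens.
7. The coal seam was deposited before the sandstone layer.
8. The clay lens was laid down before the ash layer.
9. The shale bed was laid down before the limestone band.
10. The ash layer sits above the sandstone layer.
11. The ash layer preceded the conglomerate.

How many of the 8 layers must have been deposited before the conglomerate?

Directly stated before the conglomerate: the ash layer.
The clay lens reaches the conglomerate via the clay lens → the ash layer → the conglomerate.
The coal seam reaches the conglomerate via the coal seam → the sandstone layer → the ash layer → the conglomerate.
The sandstone layer reaches the conglomerate via the sandstone layer → the ash layer → the conglomerate.
That's the ash layer, the clay lens, the coal seam, and the sandstone layer — 4 in all.

4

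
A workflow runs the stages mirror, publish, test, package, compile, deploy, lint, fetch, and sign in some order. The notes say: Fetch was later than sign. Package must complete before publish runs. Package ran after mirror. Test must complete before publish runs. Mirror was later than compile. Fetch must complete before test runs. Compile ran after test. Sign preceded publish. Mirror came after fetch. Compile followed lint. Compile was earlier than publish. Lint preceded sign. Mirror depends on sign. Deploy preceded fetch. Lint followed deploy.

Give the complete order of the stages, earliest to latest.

deploy, lint, sign, fetch, test, compile, mirror, package, publish

The constraints fix every adjacent pair, so only one ordering works:
deploy → lint → sign → fetch → test → compile → mirror → package → publish.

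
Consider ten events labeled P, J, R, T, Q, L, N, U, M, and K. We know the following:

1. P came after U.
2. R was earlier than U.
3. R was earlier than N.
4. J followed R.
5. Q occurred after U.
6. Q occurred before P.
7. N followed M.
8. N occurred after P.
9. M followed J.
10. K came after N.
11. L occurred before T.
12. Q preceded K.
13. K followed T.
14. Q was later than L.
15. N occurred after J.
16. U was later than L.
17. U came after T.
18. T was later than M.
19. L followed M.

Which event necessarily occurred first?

R

R has a chain of constraints placing it before every other event, so R must be first.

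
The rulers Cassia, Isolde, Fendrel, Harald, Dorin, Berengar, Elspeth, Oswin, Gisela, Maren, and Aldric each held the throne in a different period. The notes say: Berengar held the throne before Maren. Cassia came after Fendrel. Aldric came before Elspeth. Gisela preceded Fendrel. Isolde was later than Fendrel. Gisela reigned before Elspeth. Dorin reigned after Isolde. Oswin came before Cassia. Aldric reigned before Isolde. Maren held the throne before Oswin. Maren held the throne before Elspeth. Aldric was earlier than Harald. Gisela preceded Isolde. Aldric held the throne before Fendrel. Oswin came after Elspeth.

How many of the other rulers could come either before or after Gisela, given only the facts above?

4

Forced after Gisela: Cassia, Dorin, Elspeth, Fendrel, Isolde, and Oswin.
That leaves Aldric, Berengar, Harald, and Maren with no forced order relative to Gisela — 4.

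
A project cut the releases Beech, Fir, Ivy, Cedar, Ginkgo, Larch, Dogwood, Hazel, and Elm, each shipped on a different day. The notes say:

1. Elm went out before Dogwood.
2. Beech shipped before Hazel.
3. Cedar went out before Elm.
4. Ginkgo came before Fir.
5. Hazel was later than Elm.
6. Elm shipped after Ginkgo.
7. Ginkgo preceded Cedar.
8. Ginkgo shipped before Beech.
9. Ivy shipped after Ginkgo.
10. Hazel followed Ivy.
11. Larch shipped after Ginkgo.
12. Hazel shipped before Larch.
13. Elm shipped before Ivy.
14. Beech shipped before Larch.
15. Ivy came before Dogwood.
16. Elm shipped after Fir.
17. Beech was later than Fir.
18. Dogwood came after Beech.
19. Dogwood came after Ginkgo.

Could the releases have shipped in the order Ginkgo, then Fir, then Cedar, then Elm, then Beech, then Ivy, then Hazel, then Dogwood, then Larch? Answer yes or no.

yes

Check each stated constraint against the proposed order — e.g. Ginkgo is ahead of Dogwood; Ginkgo is ahead of Larch. Every pair is in the required order; nothing is violated.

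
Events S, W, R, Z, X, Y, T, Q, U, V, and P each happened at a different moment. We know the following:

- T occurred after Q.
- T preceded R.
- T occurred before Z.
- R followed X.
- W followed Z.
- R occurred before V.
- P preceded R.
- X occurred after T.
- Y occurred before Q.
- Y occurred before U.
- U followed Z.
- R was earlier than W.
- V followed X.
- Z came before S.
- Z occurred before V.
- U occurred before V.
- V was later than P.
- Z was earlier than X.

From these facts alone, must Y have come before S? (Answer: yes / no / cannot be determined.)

yes

Chain the constraints: Y → Q → T → Z → S. Each link is directly stated, so Y comes before S.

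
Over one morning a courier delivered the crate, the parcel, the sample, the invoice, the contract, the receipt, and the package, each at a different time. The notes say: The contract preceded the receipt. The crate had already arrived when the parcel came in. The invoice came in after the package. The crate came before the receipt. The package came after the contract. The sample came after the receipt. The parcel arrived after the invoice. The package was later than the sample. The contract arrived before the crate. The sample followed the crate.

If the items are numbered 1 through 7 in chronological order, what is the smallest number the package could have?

5

The contract, the crate, the receipt, and the sample must all come before the package — 4 forced predecessors.
Nothing else is forced ahead of the package, so its earliest slot is position 4 + 1 = 5.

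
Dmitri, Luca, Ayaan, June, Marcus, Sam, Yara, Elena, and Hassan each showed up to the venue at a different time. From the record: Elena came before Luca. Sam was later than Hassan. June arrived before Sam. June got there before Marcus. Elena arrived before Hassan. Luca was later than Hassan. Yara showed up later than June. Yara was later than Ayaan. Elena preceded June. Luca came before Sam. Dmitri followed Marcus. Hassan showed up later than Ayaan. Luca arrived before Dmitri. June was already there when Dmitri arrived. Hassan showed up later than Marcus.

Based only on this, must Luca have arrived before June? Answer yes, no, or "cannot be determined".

Tracing the constraints gives June → Marcus → Hassan → Luca, so June must come before Luca.
That means Luca cannot be before June.

no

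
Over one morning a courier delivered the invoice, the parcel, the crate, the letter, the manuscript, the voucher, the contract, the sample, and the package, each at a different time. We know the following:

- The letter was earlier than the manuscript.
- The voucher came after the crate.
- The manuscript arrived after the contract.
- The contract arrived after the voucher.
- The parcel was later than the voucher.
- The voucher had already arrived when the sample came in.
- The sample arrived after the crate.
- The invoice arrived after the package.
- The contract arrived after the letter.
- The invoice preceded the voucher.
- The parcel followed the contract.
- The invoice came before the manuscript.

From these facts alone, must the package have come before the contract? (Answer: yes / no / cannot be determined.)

yes

Chain the constraints: the package → the invoice → the voucher → the contract. Each link is directly stated, so the package comes before the contract.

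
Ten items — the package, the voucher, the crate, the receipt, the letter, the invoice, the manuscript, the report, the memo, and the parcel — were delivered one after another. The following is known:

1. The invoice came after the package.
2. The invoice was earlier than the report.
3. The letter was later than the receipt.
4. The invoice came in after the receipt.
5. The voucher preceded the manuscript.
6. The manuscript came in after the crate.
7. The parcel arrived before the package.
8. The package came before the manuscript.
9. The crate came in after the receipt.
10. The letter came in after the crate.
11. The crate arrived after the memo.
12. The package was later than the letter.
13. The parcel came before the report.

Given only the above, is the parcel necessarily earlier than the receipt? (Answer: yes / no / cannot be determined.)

cannot be determined

No chain of stated constraints runs from the parcel to the receipt, and none runs from the receipt to the parcel either.
So the relative order of the parcel and the receipt is not fixed by the given facts.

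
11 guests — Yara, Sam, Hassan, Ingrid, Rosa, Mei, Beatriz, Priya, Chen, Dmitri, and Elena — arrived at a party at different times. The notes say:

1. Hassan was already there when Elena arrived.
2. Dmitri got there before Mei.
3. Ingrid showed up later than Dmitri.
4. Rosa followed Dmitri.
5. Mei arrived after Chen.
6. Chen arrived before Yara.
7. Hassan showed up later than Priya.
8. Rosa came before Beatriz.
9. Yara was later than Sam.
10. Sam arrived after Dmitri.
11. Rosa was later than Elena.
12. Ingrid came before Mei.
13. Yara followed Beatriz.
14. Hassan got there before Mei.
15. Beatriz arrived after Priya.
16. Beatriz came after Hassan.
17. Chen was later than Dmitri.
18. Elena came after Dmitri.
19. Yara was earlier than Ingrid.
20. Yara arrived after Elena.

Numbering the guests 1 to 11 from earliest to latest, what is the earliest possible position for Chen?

2

Dmitri must come before Chen — 1 forced predecessor.
Nothing else is forced ahead of Chen, so their earliest slot is position 1 + 1 = 2.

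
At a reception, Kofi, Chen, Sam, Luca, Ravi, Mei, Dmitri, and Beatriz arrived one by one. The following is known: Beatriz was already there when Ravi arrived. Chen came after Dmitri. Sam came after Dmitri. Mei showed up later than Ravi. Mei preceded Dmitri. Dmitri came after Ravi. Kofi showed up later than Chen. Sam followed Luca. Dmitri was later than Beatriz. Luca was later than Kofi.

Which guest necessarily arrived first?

Beatriz has a chain of constraints placing them before every other guest, so Beatriz must be first.

Beatriz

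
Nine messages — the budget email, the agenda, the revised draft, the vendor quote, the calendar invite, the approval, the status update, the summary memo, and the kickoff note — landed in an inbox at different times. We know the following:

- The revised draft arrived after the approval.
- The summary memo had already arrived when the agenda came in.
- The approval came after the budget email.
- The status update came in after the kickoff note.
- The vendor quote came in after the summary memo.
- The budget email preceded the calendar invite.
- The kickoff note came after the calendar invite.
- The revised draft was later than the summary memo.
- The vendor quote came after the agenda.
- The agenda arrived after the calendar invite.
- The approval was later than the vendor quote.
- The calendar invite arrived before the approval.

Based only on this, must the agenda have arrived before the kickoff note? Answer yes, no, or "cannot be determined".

cannot be determined

No chain of stated constraints runs from the agenda to the kickoff note, and none runs from the kickoff note to the agenda either.
So the relative order of the agenda and the kickoff note is not fixed by the given facts.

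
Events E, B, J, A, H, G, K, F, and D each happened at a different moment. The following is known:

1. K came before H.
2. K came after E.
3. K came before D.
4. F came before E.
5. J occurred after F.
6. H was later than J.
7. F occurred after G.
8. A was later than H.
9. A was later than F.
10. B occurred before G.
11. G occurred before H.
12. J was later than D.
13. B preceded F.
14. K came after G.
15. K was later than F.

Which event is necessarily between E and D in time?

K

Tracing the constraints gives E → K → D, so K sits after E and before D.
No other event is forced both after E and before D.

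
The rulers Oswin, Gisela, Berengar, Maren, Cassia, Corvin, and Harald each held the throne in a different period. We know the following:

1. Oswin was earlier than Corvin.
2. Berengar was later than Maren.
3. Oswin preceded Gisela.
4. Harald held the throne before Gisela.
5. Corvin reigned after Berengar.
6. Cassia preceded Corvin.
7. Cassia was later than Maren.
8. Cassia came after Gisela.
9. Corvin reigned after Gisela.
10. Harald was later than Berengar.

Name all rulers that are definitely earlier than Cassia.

Directly stated before Cassia: Gisela and Maren.
Berengar reaches Cassia via Berengar → Harald → Gisela → Cassia.
Harald reaches Cassia via Harald → Gisela → Cassia.
Oswin reaches Cassia via Oswin → Gisela → Cassia.

Berengar, Gisela, Harald, Maren, Oswin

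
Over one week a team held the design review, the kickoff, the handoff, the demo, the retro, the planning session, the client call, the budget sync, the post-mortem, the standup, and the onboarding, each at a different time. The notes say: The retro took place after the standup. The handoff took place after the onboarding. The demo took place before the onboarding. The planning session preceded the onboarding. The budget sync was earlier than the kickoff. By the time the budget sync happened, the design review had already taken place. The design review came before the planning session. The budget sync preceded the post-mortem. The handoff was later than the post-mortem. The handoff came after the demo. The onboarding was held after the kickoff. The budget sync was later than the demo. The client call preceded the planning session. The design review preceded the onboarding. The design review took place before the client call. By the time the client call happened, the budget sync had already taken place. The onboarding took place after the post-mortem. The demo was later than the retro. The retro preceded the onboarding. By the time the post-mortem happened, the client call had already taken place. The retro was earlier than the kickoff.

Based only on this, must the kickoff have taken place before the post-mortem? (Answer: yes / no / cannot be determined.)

No chain of stated constraints runs from the kickoff to the post-mortem, and none runs from the post-mortem to the kickoff either.
So the relative order of the kickoff and the post-mortem is not fixed by the given facts.

cannot be determined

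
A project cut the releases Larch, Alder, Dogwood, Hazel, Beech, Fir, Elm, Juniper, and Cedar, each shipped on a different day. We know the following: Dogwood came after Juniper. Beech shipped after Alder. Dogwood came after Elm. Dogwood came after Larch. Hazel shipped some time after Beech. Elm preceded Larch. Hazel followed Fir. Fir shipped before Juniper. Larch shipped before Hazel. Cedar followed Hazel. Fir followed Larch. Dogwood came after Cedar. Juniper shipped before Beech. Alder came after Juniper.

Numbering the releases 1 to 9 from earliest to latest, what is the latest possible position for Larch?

2

Larch must come before Alder, Beech, Cedar, Dogwood, Fir, Hazel, and Juniper — 7 releases forced after it.
Everything else can be placed before Larch in some valid order, so Larch can sit as late as position 9 − 7 = 2.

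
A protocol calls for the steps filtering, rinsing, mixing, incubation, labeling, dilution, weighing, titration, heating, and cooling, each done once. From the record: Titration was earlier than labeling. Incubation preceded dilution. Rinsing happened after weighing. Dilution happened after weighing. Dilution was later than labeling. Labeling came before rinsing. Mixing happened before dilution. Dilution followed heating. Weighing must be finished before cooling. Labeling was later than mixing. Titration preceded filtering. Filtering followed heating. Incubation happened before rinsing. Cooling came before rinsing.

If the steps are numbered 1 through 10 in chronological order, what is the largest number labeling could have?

8

Labeling must come before dilution and rinsing — 2 steps forced after it.
Everything else can be placed before labeling in some valid order, so labeling can sit as late as position 10 − 2 = 8.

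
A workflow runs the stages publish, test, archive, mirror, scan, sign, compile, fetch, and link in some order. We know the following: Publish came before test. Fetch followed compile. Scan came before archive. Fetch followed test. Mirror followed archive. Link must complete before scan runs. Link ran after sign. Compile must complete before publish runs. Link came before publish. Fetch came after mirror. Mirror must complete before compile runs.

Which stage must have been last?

Every other stage has a chain of constraints placing it before fetch, so fetch is last.

fetch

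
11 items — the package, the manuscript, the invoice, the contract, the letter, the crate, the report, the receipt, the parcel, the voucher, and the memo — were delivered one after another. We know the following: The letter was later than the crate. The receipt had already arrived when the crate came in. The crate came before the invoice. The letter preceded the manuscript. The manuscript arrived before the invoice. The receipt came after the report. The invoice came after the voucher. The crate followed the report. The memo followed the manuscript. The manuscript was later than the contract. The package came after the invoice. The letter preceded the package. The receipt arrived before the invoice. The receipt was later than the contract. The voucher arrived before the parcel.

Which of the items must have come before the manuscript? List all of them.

Directly stated before the manuscript: the contract and the letter.
The crate reaches the manuscript via the crate → the letter → the manuscript.
The receipt reaches the manuscript via the receipt → the crate → the letter → the manuscript.
The report reaches the manuscript via the report → the crate → the letter → the manuscript.
No chain forces the voucher (or any of the others) ahead of the manuscript.

the contract, the crate, the letter, the receipt, the report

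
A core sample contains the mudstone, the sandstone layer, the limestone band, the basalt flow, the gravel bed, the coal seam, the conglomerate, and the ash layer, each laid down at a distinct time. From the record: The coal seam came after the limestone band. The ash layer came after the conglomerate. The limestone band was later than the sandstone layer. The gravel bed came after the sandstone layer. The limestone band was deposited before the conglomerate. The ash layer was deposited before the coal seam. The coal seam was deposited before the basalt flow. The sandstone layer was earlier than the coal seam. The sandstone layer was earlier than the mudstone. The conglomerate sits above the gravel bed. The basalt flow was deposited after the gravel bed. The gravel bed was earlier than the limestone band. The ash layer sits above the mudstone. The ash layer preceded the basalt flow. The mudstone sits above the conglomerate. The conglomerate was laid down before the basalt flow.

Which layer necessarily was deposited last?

the basalt flow

Every other layer has a chain of constraints placing it before the basalt flow, so the basalt flow is last.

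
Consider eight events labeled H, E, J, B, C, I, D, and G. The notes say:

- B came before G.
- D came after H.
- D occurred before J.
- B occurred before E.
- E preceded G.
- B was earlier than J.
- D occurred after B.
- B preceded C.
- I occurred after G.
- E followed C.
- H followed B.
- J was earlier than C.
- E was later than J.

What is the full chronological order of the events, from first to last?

The constraints fix every adjacent pair, so only one ordering works:
B → H → D → J → C → E → G → I.

B, H, D, J, C, E, G, I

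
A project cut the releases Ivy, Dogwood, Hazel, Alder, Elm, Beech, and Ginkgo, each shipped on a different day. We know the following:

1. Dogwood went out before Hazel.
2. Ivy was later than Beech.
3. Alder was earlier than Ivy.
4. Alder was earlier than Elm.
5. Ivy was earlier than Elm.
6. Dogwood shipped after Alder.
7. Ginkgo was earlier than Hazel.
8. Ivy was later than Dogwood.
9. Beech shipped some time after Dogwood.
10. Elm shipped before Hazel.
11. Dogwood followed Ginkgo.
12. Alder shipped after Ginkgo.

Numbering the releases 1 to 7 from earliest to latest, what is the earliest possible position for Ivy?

5

Alder, Beech, Dogwood, and Ginkgo must all come before Ivy — 4 forced predecessors.
Nothing else is forced ahead of Ivy, so its earliest slot is position 4 + 1 = 5.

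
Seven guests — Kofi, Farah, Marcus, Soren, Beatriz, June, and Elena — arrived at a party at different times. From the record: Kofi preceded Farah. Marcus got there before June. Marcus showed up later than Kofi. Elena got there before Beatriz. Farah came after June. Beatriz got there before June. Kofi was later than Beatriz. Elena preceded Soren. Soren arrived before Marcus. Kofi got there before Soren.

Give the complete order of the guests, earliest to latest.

Elena, Beatriz, Kofi, Soren, Marcus, June, Farah

The constraints fix every adjacent pair, so only one ordering works:
Elena → Beatriz → Kofi → Soren → Marcus → June → Farah.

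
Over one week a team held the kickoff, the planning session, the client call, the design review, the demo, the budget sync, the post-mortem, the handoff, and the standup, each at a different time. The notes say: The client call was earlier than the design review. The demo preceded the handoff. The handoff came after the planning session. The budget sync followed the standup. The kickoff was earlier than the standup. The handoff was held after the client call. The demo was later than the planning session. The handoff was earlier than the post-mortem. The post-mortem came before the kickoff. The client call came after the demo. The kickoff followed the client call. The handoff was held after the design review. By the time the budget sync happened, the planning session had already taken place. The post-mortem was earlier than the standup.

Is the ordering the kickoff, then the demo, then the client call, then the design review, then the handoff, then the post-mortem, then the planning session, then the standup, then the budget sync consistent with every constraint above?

no

The constraints require the client call before the kickoff, but in the proposed sequence the kickoff appears ahead of the client call. That one violation is enough.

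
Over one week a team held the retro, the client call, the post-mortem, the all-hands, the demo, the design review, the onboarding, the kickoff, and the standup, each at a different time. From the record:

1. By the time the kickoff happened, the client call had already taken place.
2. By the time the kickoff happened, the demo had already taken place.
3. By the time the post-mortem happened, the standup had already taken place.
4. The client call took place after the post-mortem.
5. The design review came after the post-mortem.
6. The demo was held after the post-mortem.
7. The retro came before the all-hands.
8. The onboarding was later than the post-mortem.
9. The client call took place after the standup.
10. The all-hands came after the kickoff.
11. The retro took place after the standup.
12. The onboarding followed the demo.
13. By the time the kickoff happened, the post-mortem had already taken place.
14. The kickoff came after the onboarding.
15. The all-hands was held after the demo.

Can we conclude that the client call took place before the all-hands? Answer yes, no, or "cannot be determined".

yes

Chain the constraints: the client call → the kickoff → the all-hands. Each link is directly stated, so the client call comes before the all-hands.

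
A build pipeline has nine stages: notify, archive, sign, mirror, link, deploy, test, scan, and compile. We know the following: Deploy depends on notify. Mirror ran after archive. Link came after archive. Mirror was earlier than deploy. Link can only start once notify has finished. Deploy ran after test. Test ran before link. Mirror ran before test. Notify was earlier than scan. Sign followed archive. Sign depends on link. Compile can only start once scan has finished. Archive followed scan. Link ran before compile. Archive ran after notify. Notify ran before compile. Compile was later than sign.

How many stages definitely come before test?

4

Directly stated before test: mirror.
Archive reaches test via archive → mirror → test.
Notify reaches test via notify → archive → mirror → test.
Scan reaches test via scan → archive → mirror → test.
No chain forces link (or any of the others) ahead of test.
That's archive, mirror, notify, and scan — 4 in all.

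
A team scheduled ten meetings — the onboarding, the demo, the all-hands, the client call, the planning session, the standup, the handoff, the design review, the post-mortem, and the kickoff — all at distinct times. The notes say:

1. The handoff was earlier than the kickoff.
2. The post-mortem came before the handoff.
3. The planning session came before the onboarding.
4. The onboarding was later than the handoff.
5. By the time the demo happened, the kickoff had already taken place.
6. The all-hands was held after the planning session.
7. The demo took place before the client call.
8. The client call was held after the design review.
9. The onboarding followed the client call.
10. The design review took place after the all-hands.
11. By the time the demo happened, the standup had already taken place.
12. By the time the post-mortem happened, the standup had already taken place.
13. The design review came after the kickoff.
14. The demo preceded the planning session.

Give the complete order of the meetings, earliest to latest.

the standup, the post-mortem, the handoff, the kickoff, the demo, the planning session, the all-hands, the design review, the client call, the onboarding

The constraints fix every adjacent pair, so only one ordering works:
the standup → the post-mortem → the handoff → the kickoff → the demo → the planning session → the all-hands → the design review → the client call → the onboarding.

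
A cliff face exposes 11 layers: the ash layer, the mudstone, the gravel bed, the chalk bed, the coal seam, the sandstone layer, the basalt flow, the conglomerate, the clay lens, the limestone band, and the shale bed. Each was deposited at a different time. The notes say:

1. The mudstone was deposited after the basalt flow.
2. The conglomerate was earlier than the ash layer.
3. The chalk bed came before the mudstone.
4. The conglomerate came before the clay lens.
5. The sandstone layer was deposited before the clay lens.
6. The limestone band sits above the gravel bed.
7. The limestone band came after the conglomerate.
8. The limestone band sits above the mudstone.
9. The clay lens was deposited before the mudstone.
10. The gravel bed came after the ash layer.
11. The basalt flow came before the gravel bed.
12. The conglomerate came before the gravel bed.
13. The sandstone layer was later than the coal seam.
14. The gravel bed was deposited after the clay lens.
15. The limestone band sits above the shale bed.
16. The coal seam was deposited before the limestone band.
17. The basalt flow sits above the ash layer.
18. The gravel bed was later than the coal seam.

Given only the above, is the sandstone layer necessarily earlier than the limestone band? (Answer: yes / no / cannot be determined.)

Chain the constraints: the sandstone layer → the clay lens → the gravel bed → the limestone band. Each link is directly stated, so the sandstone layer comes before the limestone band.

yes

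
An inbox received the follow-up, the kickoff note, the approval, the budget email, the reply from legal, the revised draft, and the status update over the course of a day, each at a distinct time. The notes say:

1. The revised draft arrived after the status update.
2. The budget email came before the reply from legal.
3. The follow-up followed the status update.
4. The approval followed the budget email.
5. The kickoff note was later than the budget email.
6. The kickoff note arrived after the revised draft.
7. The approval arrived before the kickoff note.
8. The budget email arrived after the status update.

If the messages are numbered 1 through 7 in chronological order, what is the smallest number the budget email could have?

2

The status update must come before the budget email — 1 forced predecessor.
Nothing else is forced ahead of the budget email, so its earliest slot is position 1 + 1 = 2.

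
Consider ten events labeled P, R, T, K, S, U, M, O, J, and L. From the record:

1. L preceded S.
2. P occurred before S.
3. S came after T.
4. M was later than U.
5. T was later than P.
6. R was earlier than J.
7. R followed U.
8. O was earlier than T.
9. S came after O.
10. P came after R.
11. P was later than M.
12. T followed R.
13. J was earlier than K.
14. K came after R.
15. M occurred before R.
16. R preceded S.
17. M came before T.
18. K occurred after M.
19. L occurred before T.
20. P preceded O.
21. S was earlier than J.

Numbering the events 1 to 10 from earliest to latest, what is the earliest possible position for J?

9

L, M, O, P, R, S, T, and U must all come before J — 8 forced predecessors.
Nothing else is forced ahead of J, so its earliest slot is position 8 + 1 = 9.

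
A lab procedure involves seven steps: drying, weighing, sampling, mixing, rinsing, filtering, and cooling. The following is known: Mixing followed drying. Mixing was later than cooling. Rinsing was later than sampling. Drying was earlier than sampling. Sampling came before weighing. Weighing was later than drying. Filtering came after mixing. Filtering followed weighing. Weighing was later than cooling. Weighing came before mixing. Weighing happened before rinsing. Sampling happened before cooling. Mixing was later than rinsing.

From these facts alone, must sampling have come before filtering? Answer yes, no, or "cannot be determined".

yes

Chain the constraints: sampling → weighing → filtering. Each link is directly stated, so sampling comes before filtering.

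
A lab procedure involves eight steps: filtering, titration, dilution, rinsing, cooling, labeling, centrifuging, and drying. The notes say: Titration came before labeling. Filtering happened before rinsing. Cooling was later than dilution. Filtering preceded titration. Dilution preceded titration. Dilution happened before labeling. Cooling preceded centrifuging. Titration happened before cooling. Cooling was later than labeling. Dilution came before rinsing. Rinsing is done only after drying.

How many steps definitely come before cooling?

4

Directly stated before cooling: dilution, labeling, and titration.
Filtering reaches cooling via filtering → titration → cooling.
That's dilution, filtering, labeling, and titration — 4 in all.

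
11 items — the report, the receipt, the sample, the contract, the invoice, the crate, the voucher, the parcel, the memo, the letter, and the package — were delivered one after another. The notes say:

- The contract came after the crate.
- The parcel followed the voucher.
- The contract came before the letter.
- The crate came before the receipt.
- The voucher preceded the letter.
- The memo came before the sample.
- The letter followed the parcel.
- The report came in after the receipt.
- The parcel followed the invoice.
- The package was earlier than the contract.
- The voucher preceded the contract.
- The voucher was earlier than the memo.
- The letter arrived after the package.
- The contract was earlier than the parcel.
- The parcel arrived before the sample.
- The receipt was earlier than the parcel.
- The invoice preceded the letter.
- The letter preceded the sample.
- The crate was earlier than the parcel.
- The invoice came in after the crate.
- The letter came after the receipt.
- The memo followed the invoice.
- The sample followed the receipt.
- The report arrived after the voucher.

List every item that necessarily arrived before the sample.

Directly stated before the sample: the letter, the memo, the parcel, and the receipt.
The contract reaches the sample via the contract → the letter → the sample.
The crate reaches the sample via the crate → the parcel → the sample.
The invoice reaches the sample via the invoice → the letter → the sample.
Likewise the package and the voucher each reach the sample by chaining the stated constraints.

the contract, the crate, the invoice, the letter, the memo, the package, the parcel, the receipt, the voucher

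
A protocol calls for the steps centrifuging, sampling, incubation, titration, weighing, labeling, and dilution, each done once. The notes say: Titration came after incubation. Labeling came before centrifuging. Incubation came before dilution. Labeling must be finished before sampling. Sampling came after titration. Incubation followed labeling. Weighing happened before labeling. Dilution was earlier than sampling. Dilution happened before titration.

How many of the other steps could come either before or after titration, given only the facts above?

Forced before titration: dilution, incubation, labeling, and weighing; forced after titration: sampling.
That leaves centrifuging with no forced order relative to titration — 1.

1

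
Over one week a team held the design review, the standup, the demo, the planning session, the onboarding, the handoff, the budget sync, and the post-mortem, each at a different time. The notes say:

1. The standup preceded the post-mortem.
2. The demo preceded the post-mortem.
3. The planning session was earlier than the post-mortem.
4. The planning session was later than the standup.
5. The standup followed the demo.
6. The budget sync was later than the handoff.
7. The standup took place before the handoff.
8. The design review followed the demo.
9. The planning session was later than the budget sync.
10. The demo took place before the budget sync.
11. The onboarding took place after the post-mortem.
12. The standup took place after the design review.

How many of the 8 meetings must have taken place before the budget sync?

4

Directly stated before the budget sync: the demo and the handoff.
The design review reaches the budget sync via the design review → the standup → the handoff → the budget sync.
The standup reaches the budget sync via the standup → the handoff → the budget sync.
No chain forces the post-mortem (or any of the others) ahead of the budget sync.
That's the demo, the design review, the handoff, and the standup — 4 in all.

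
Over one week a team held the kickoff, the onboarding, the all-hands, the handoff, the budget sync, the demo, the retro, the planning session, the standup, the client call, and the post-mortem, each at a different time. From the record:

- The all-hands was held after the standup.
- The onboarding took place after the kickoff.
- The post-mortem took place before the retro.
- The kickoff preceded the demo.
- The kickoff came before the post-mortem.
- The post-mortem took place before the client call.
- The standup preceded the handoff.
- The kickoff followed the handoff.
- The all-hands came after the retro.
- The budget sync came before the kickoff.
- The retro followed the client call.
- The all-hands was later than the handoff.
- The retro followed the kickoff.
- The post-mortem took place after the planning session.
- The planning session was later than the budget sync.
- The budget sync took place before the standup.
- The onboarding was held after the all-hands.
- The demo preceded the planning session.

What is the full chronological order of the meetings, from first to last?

the budget sync, the standup, the handoff, the kickoff, the demo, the planning session, the post-mortem, the client call, the retro, the all-hands, the onboarding

The constraints fix every adjacent pair, so only one ordering works:
the budget sync → the standup → the handoff → the kickoff → the demo → the planning session → the post-mortem → the client call → the retro → the all-hands → the onboarding.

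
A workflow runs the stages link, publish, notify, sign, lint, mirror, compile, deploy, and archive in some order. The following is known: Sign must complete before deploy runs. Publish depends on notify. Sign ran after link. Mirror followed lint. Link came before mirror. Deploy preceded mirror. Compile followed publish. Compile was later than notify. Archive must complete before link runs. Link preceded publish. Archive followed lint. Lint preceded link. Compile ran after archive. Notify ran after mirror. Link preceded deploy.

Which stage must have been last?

Every other stage has a chain of constraints placing it before compile, so compile is last.

compile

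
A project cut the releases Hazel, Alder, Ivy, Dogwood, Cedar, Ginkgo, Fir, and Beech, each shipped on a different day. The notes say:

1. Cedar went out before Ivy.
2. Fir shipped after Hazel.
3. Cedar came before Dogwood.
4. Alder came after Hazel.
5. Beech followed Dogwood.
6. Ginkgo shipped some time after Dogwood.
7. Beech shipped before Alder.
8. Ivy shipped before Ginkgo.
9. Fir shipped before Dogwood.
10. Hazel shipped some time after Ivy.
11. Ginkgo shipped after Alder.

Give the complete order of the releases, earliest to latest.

The constraints fix every adjacent pair, so only one ordering works:
Cedar → Ivy → Hazel → Fir → Dogwood → Beech → Alder → Ginkgo.

Cedar, Ivy, Hazel, Fir, Dogwood, Beech, Alder, Ginkgo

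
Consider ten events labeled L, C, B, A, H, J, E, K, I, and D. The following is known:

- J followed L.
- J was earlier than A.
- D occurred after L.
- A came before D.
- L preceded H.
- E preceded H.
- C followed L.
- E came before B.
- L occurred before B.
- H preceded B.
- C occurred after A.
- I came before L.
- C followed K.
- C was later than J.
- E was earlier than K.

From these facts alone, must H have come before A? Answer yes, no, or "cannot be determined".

cannot be determined

No chain of stated constraints runs from H to A, and none runs from A to H either.
So the relative order of H and A is not fixed by the given facts.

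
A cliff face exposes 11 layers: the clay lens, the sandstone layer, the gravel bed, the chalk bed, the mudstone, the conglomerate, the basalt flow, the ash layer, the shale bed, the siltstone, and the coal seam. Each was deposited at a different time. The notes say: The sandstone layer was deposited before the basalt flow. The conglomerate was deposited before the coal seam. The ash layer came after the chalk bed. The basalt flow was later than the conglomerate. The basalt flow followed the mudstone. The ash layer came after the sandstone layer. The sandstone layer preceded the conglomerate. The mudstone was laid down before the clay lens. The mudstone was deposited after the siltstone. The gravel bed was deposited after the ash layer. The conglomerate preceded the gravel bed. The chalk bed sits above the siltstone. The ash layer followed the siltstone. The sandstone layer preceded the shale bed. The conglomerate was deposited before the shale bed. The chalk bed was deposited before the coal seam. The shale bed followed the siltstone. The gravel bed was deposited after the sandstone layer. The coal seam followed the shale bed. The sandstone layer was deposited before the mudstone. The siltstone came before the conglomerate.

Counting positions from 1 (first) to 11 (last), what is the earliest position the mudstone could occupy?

The sandstone layer and the siltstone must both come before the mudstone — 2 forced predecessors.
Nothing else is forced ahead of the mudstone, so its earliest slot is position 2 + 1 = 3.

3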